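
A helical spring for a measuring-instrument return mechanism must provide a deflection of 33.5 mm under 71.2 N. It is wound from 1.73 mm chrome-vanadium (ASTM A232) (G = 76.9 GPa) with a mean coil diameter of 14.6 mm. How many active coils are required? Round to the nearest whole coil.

Required rate k = F/δ = 71.2/33.5 = 2.1254 N/mm
N_a = Gd⁴/(8D³k) = (76.9×10³ × 1.73⁴)/(8 × 14.6³ × 2.1254)
    = 688828 / 52915.6 = 13.02 → 13 coils

13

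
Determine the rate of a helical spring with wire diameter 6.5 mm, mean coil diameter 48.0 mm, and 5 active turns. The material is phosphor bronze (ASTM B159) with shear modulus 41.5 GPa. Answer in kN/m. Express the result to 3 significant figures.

k = Gd⁴/(8D³N_a) = (41.5×10³ × 6.5⁴) / (8 × 48.0³ × 5)
  = 7.40801e+07 / 4.42368e+06 = 16.746 N/mm

16.7 kN/m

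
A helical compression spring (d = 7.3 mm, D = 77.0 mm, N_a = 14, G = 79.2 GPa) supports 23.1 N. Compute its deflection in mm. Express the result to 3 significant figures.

k = Gd⁴/(8D³N_a) = (79.2×10³)(7.3⁴)/(8·77.0³·14) = 4.3987 N/mm
δ = F/k = 23.1 / 4.3987 = 5.2515 mm

5.25 mm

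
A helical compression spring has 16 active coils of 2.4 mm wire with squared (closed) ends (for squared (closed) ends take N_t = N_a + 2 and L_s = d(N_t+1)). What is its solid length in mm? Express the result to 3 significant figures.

45.6 mm

squared (closed) ends: N_t = N_a + 2 = 16 + 2 = 18
L_s = d·(N_t+1) = 2.4 × 19 = 45.6 mm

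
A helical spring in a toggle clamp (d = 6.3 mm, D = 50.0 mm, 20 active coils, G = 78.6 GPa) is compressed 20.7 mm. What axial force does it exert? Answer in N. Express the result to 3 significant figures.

128 N

k = Gd⁴/(8D³N_a) = (78.6×10³)(6.3⁴)/(8·50.0³·20) = 6.1909 N/mm
F = k·δ = 6.1909 × 20.7 = 128.15 N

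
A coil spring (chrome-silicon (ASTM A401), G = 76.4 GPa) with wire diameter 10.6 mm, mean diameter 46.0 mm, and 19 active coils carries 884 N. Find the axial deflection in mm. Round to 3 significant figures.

13.6 mm

k = Gd⁴/(8D³N_a) = (76.4×10³)(10.6⁴)/(8·46.0³·19) = 65.193 N/mm
δ = F/k = 884 / 65.193 = 13.56 mm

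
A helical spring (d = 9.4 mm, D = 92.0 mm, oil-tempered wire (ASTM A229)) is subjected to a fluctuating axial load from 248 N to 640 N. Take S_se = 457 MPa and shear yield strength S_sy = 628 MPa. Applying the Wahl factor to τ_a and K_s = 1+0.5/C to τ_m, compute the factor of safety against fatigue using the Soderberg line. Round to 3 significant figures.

2.87

C = D/d = 92.0/9.4 = 9.7872; K_W = (4C−1)/(4C−4)+0.615/C = 1.1482; K_s = 1+0.5/C = 1.0511
F_a = (F_max−F_min)/2 = 196 N; F_m = (F_max+F_min)/2 = 444 N
τ_a = K_W·8F_aD/(πd³) = 1.1482 × 55.284 = 63.477 MPa
τ_m = K_s·8F_mD/(πd³) = 1.0511 × 125.24 = 131.63 MPa
Soderberg: 1/n_f = τ_a/S_se + τ_m/S_sy = 63.477/457 + 131.63/628 = 0.13890 + 0.20961 = 0.34851
n_f = 1/0.34851 = 2.869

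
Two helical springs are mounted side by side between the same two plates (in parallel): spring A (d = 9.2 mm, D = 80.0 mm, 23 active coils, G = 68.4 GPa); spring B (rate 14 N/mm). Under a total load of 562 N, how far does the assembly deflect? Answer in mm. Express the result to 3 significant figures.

29.3 mm

k_A = Gd⁴/(8D³N_a) = (68.4×10³)(9.2⁴)/(8·80.0³·23) = 5.2014 N/mm
Parallel: k_eq = 5.2014 + 14 = 19.201 N/mm
δ = F/k_eq = 562/19.201 = 29.269 mm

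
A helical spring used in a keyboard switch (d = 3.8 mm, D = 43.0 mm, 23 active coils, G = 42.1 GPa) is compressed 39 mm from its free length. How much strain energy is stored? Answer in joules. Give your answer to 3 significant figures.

k = Gd⁴/(8D³N_a) = (42.1×10³)(3.8⁴)/(8·43.0³·23) = 0.60006 N/mm
U = ½kδ² = 0.5 × 0.60006 × 39² = 456.34 N·mm = 0.45634 J

0.456 J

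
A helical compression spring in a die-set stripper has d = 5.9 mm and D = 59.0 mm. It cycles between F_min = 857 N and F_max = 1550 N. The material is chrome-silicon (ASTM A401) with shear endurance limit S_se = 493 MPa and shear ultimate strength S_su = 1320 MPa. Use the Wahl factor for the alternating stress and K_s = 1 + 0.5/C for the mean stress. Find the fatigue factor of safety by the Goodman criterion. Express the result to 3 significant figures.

0.776

C = D/d = 59.0/5.9 = 10.0000; K_W = (4C−1)/(4C−4)+0.615/C = 1.1448; K_s = 1+0.5/C = 1.0500
F_a = (F_max−F_min)/2 = 346.5 N; F_m = (F_max+F_min)/2 = 1203.5 N
τ_a = K_W·8F_aD/(πd³) = 1.1448 × 253.48 = 290.19 MPa
τ_m = K_s·8F_mD/(πd³) = 1.0500 × 880.4 = 924.42 MPa
Goodman: 1/n_f = τ_a/S_se + τ_m/S_su = 290.19/493 + 924.42/1320 = 0.58862 + 0.70032 = 1.2889
n_f = 1/1.2889 = 0.7758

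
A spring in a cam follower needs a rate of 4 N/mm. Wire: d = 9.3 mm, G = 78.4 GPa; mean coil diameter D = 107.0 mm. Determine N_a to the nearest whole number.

N_a = Gd⁴/(8D³k) = (78.4×10³ × 9.3⁴)/(8 × 107.0³ × 4)
    = 5.86473e+08 / 3.92014e+07 = 14.96 → 15 coils

15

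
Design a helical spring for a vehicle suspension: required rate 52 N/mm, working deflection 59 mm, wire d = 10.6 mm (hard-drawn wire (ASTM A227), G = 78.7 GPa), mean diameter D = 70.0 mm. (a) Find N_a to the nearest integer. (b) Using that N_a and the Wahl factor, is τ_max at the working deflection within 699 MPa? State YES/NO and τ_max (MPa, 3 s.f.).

(a) 7 coils; (b) YES, τ_max = 560 MPa

N_a = Gd⁴/(8D³k) = (78.7×10³)(10.6⁴)/(8·70.0³·52) = 6.963 → N_a = 7
Actual rate k = Gd⁴/(8D³·7) = 51.727 N/mm
Working load F = kδ = 51.727·59 = 3051.9 N
C = 70.0/10.6 = 6.6038; K_W = (4C−1)/(4C−4)+0.615/C = 1.2270
τ_max = K_W·8FD/(πd³) = 1.2270·456.76 = 560.43 MPa
τ_max ≤ 699 MPa → acceptable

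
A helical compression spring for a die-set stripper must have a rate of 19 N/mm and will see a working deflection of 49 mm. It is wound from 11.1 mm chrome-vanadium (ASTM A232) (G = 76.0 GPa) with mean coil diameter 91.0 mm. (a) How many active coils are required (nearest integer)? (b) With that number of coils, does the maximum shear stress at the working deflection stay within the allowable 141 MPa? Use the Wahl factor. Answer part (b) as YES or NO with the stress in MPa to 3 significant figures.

(a) 10 coils; (b) NO, τ_max = 187 MPa

N_a = Gd⁴/(8D³k) = (76.0×10³)(11.1⁴)/(8·91.0³·19) = 10.07 → N_a = 10
Actual rate k = Gd⁴/(8D³·10) = 19.138 N/mm
Working load F = kδ = 19.138·49 = 937.75 N
C = 91.0/11.1 = 8.1982; K_W = (4C−1)/(4C−4)+0.615/C = 1.1792
τ_max = K_W·8FD/(πd³) = 1.1792·158.89 = 187.37 MPa
τ_max > 141 MPa → exceeds allowable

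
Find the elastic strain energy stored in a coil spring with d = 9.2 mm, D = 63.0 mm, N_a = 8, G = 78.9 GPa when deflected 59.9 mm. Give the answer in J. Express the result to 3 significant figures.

k = Gd⁴/(8D³N_a) = (78.9×10³)(9.2⁴)/(8·63.0³·8) = 35.32 N/mm
U = ½kδ² = 0.5 × 35.32 × 59.9² = 63365 N·mm = 63.365 J

63.4 J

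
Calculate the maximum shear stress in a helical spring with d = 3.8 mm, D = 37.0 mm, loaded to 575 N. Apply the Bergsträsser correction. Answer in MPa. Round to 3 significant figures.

Spring index C = D/d = 37.0/3.8 = 9.7368
K_B = (4C+2)/(4C−3) = 40.947/35.947 = 1.1391
τ₀ = 8FD/(πd³) = 8·575·37.0/(π·3.8³) = 170200/172.39 = 987.32 MPa
τ_max = K·τ₀ = 1.1391 × 987.32 = 1124.7 MPa

1120 MPa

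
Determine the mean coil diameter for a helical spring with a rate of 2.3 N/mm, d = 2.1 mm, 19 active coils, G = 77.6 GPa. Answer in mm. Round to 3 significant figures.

D = (Gd⁴/(8N_a·k))^(1/3) = (77.6×10³·2.1⁴/(8·19·2.3))^(1/3)
  = (4316.86)^(1/3) = 16.2826 mm

16.3 mm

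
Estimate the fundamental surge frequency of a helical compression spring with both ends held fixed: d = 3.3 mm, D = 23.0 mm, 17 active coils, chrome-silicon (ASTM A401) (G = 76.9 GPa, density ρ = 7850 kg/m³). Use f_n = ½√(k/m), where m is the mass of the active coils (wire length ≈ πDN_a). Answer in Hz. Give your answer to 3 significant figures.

129 Hz

k = Gd⁴/(8D³N_a) = (76.9×10³)(3.3⁴)/(8·23.0³·17) = 5.5114 N/mm = 5511.4 N/m
Wire length L = πDN_a = π·23.0·17 = 1228.4 mm
m = ρ·(πd²/4)·L = 7850 × 8.553×10⁻⁶ m² × 1.2284 m = 0.082473 kg
f_n = ½√(k/m) = 0.5·√(5511.4/0.082473) = 0.5·√(66826) = 129.25 Hz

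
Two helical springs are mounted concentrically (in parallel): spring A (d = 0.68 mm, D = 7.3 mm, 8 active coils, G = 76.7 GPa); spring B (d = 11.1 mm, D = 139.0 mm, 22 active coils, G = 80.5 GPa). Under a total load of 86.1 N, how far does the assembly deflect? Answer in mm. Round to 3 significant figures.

k_A = Gd⁴/(8D³N_a) = (76.7×10³)(0.68⁴)/(8·7.3³·8) = 0.65869 N/mm
k_B = Gd⁴/(8D³N_a) = (80.5×10³)(11.1⁴)/(8·139.0³·22) = 2.5854 N/mm
Parallel: k_eq = 0.65869 + 2.5854 = 3.2441 N/mm
δ = F/k_eq = 86.1/3.2441 = 26.54 mm

26.5 mm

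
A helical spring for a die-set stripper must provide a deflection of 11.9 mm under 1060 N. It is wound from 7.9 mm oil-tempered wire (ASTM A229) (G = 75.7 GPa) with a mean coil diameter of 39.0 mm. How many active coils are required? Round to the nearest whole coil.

Required rate k = F/δ = 1060/11.9 = 89.076 N/mm
N_a = Gd⁴/(8D³k) = (75.7×10³ × 7.9⁴)/(8 × 39.0³ × 89.076)
    = 2.94852e+08 / 4.2271e+07 = 6.975 → 7 coils

7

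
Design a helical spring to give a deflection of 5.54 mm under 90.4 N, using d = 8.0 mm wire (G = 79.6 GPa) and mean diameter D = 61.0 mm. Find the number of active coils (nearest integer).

11

Required rate k = F/δ = 90.4/5.54 = 16.318 N/mm
N_a = Gd⁴/(8D³k) = (79.6×10³ × 8.0⁴)/(8 × 61.0³ × 16.318)
    = 3.26042e+08 / 2.96304e+07 = 11 → 11 coils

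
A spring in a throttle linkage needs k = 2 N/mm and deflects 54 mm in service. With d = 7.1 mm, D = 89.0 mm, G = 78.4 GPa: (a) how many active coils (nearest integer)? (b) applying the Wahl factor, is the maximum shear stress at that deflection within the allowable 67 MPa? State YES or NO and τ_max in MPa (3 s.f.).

N_a = Gd⁴/(8D³k) = (78.4×10³)(7.1⁴)/(8·89.0³·2) = 17.66 → N_a = 18
Actual rate k = Gd⁴/(8D³·18) = 1.9625 N/mm
Working load F = kδ = 1.9625·54 = 105.98 N
C = 89.0/7.1 = 12.5352; K_W = (4C−1)/(4C−4)+0.615/C = 1.1141
τ_max = K_W·8FD/(πd³) = 1.1141·67.107 = 74.762 MPa
τ_max > 67 MPa → exceeds allowable

(a) 18 coils; (b) NO, τ_max = 74.8 MPa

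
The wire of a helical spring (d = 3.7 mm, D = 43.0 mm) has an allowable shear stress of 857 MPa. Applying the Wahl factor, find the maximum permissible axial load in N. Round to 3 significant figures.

C = D/d = 43.0/3.7 = 11.6216
K_W = (4C−1)/(4C−4) + 0.615/C = 45.486/42.486 + 0.0529 = 1.1235
τ_max = K·8FD/(πd³) → F_max = τ_allow·πd³/(8DK)
F_max = 857·π·3.7³/(8·43.0·1.1235) = 1.3638e+05/386.49 = 352.85 N

353 N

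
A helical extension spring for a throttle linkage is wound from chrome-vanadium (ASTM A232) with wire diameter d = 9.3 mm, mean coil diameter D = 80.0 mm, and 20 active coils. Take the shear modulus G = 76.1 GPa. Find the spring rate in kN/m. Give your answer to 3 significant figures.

6.95 kN/m

k = Gd⁴/(8D³N_a) = (76.1×10³ × 9.3⁴) / (8 × 80.0³ × 20)
  = 5.69268e+08 / 8.192e+07 = 6.9491 N/mm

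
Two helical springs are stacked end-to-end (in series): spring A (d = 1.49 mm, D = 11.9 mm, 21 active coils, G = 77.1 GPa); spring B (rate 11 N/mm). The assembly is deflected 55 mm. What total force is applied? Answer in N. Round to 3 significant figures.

65.8 N

k_A = Gd⁴/(8D³N_a) = (77.1×10³)(1.49⁴)/(8·11.9³·21) = 1.3423 N/mm
Series: 1/k_eq = 1/1.3423 + 1/11 = 0.8359; k_eq = 1.1963 N/mm
F = k_eq·δ = 1.1963·55 = 65.797 N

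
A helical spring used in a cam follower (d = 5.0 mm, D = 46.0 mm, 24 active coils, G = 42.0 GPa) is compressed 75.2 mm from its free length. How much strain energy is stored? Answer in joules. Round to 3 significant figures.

3.97 J

k = Gd⁴/(8D³N_a) = (42.0×10³)(5.0⁴)/(8·46.0³·24) = 1.4046 N/mm
U = ½kδ² = 0.5 × 1.4046 × 75.2² = 3971.6 N·mm = 3.9716 J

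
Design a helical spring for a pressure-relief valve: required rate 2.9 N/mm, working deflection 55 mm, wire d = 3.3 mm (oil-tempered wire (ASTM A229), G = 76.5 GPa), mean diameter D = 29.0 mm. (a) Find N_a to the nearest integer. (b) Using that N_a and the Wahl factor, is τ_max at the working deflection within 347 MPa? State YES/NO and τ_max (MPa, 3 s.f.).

(a) 16 coils; (b) NO, τ_max = 383 MPa

N_a = Gd⁴/(8D³k) = (76.5×10³)(3.3⁴)/(8·29.0³·2.9) = 16.03 → N_a = 16
Actual rate k = Gd⁴/(8D³·16) = 2.9061 N/mm
Working load F = kδ = 2.9061·55 = 159.84 N
C = 29.0/3.3 = 8.7879; K_W = (4C−1)/(4C−4)+0.615/C = 1.1663
τ_max = K_W·8FD/(πd³) = 1.1663·328.45 = 383.07 MPa
τ_max > 347 MPa → exceeds allowable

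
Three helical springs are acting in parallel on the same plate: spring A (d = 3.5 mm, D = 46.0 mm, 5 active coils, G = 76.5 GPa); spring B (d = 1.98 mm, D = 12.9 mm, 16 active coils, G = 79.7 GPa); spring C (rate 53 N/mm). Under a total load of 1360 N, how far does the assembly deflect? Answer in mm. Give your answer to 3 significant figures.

22.5 mm

k_A = Gd⁴/(8D³N_a) = (76.5×10³)(3.5⁴)/(8·46.0³·5) = 2.9485 N/mm
k_B = Gd⁴/(8D³N_a) = (79.7×10³)(1.98⁴)/(8·12.9³·16) = 4.458 N/mm
Parallel: k_eq = 2.9485 + 4.458 + 53 = 60.406 N/mm
δ = F/k_eq = 1360/60.406 = 22.514 mm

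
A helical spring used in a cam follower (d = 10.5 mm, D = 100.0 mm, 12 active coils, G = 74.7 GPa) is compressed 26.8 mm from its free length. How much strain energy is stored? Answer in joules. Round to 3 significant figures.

3.40 J

k = Gd⁴/(8D³N_a) = (74.7×10³)(10.5⁴)/(8·100.0³·12) = 9.4582 N/mm
U = ½kδ² = 0.5 × 9.4582 × 26.8² = 3396.6 N·mm = 3.3966 J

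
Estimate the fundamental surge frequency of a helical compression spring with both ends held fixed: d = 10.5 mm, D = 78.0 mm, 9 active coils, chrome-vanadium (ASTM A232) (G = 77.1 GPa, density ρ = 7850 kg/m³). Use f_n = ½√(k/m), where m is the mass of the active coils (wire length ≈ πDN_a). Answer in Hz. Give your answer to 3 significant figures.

67.6 Hz

k = Gd⁴/(8D³N_a) = (77.1×10³)(10.5⁴)/(8·78.0³·9) = 27.428 N/mm = 27428 N/m
Wire length L = πDN_a = π·78.0·9 = 2205.4 mm
m = ρ·(πd²/4)·L = 7850 × 86.59×10⁻⁶ m² × 2.2054 m = 1.4991 kg
f_n = ½√(k/m) = 0.5·√(27428/1.4991) = 0.5·√(18297) = 67.632 Hz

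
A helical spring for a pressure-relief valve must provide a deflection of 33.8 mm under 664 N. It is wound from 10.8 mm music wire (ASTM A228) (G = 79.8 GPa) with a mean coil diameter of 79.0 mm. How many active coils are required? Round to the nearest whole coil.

14

Required rate k = F/δ = 664/33.8 = 19.645 N/mm
N_a = Gd⁴/(8D³k) = (79.8×10³ × 10.8⁴)/(8 × 79.0³ × 19.645)
    = 1.08567e+09 / 7.74859e+07 = 14.01 → 14 coils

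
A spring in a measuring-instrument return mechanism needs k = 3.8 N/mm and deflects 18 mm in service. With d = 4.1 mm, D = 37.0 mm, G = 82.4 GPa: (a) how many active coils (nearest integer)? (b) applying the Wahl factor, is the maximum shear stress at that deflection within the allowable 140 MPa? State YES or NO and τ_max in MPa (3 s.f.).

(a) 15 coils; (b) YES, τ_max = 109 MPa

N_a = Gd⁴/(8D³k) = (82.4×10³)(4.1⁴)/(8·37.0³·3.8) = 15.12 → N_a = 15
Actual rate k = Gd⁴/(8D³·15) = 3.8307 N/mm
Working load F = kδ = 3.8307·18 = 68.952 N
C = 37.0/4.1 = 9.0244; K_W = (4C−1)/(4C−4)+0.615/C = 1.1616
τ_max = K_W·8FD/(πd³) = 1.1616·94.263 = 109.5 MPa
τ_max ≤ 140 MPa → acceptable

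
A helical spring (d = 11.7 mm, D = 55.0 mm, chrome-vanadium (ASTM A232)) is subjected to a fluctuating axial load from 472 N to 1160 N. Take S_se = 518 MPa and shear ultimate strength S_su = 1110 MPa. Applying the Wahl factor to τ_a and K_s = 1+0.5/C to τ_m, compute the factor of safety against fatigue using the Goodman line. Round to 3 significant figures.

C = D/d = 55.0/11.7 = 4.7009; K_W = (4C−1)/(4C−4)+0.615/C = 1.3335; K_s = 1+0.5/C = 1.1064
F_a = (F_max−F_min)/2 = 344 N; F_m = (F_max+F_min)/2 = 816 N
τ_a = K_W·8F_aD/(πd³) = 1.3335 × 30.082 = 40.114 MPa
τ_m = K_s·8F_mD/(πd³) = 1.1064 × 71.357 = 78.947 MPa
Goodman: 1/n_f = τ_a/S_se + τ_m/S_su = 40.114/518 + 78.947/1110 = 0.07744 + 0.07112 = 0.14856
n_f = 1/0.14856 = 6.731

6.73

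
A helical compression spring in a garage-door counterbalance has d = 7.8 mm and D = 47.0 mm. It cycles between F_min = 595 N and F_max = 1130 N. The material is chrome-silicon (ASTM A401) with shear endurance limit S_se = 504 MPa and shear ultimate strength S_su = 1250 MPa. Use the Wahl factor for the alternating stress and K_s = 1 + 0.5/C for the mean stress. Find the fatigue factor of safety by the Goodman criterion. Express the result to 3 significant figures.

2.81

C = D/d = 47.0/7.8 = 6.0256; K_W = (4C−1)/(4C−4)+0.615/C = 1.2513; K_s = 1+0.5/C = 1.0830
F_a = (F_max−F_min)/2 = 267.5 N; F_m = (F_max+F_min)/2 = 862.5 N
τ_a = K_W·8F_aD/(πd³) = 1.2513 × 67.465 = 84.419 MPa
τ_m = K_s·8F_mD/(πd³) = 1.0830 × 217.53 = 235.58 MPa
Goodman: 1/n_f = τ_a/S_se + τ_m/S_su = 84.419/504 + 235.58/1250 = 0.16750 + 0.18846 = 0.35596
n_f = 1/0.35596 = 2.809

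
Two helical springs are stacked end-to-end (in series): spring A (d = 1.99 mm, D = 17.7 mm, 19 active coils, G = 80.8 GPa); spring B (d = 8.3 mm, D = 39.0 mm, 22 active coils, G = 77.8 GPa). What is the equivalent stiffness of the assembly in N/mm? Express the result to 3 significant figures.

k_A = Gd⁴/(8D³N_a) = (80.8×10³)(1.99⁴)/(8·17.7³·19) = 1.5034 N/mm
k_B = Gd⁴/(8D³N_a) = (77.8×10³)(8.3⁴)/(8·39.0³·22) = 35.366 N/mm
Series: 1/k_eq = 1/1.5034 + 1/35.366 = 0.69346; k_eq = 1.4421 N/mm

1.44 N/mm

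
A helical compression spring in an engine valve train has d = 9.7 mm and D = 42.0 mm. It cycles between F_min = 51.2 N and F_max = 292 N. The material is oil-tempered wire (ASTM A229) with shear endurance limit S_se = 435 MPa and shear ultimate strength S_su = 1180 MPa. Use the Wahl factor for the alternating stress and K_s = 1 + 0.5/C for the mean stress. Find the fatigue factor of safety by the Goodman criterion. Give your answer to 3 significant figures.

15.8

C = D/d = 42.0/9.7 = 4.3299; K_W = (4C−1)/(4C−4)+0.615/C = 1.3673; K_s = 1+0.5/C = 1.1155
F_a = (F_max−F_min)/2 = 120.4 N; F_m = (F_max+F_min)/2 = 171.6 N
τ_a = K_W·8F_aD/(πd³) = 1.3673 × 14.109 = 19.291 MPa
τ_m = K_s·8F_mD/(πd³) = 1.1155 × 20.109 = 22.431 MPa
Goodman: 1/n_f = τ_a/S_se + τ_m/S_su = 19.291/435 + 22.431/1180 = 0.04435 + 0.01901 = 0.063357
n_f = 1/0.063357 = 15.78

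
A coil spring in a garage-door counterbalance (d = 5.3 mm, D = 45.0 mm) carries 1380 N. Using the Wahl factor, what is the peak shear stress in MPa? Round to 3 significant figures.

1250 MPa

Spring index C = D/d = 45.0/5.3 = 8.4906
K_W = (4C−1)/(4C−4) + 0.615/C = 32.962/29.962 + 0.0724 = 1.1726
τ₀ = 8FD/(πd³) = 8·1380·45.0/(π·5.3³) = 496800/467.71 = 1062.2 MPa
τ_max = K·τ₀ = 1.1726 × 1062.2 = 1245.5 MPa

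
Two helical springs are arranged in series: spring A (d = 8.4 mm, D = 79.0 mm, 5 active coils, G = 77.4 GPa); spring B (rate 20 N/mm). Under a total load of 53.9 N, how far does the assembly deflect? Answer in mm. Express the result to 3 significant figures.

5.45 mm

k_A = Gd⁴/(8D³N_a) = (77.4×10³)(8.4⁴)/(8·79.0³·5) = 19.54 N/mm
Series: 1/k_eq = 1/19.54 + 1/20 = 0.10118; k_eq = 9.8836 N/mm
δ = F/k_eq = 53.9/9.8836 = 5.4535 mm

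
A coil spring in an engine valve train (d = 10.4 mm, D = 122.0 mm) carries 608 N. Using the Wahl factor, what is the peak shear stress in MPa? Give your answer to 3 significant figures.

188 MPa

Spring index C = D/d = 122.0/10.4 = 11.7308
K_W = (4C−1)/(4C−4) + 0.615/C = 45.923/42.923 + 0.0524 = 1.1223
τ₀ = 8FD/(πd³) = 8·608·122.0/(π·10.4³) = 593408/3533.9 = 167.92 MPa
τ_max = K·τ₀ = 1.1223 × 167.92 = 188.46 MPa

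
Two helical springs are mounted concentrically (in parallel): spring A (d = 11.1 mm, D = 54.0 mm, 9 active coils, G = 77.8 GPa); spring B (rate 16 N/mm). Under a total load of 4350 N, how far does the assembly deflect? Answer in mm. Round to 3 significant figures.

36.2 mm

k_A = Gd⁴/(8D³N_a) = (77.8×10³)(11.1⁴)/(8·54.0³·9) = 104.17 N/mm
Parallel: k_eq = 104.17 + 16 = 120.17 N/mm
δ = F/k_eq = 4350/120.17 = 36.198 mm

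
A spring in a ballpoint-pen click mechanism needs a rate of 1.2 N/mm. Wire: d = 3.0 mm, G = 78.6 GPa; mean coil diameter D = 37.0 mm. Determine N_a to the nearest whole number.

N_a = Gd⁴/(8D³k) = (78.6×10³ × 3.0⁴)/(8 × 37.0³ × 1.2)
    = 6.3666e+06 / 486269 = 13.09 → 13 coils

13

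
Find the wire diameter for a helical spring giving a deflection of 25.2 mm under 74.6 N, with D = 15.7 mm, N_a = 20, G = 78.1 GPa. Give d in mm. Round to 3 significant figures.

2.20 mm

Required rate k = F/δ = 74.6/25.2 = 2.9603 N/mm
d = (8D³N_a·k / G)^(1/4) = (8·15.7³·20·2.9603 / (78.1×10³))^0.25
  = (23.47)^0.25 = 2.2010 mm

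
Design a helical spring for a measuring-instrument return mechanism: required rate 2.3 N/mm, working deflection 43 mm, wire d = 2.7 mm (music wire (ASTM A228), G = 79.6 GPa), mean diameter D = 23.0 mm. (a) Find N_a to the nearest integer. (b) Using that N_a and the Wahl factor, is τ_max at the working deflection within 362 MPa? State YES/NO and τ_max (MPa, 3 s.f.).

(a) 19 coils; (b) YES, τ_max = 343 MPa

N_a = Gd⁴/(8D³k) = (79.6×10³)(2.7⁴)/(8·23.0³·2.3) = 18.9 → N_a = 19
Actual rate k = Gd⁴/(8D³·19) = 2.2874 N/mm
Working load F = kδ = 2.2874·43 = 98.358 N
C = 23.0/2.7 = 8.5185; K_W = (4C−1)/(4C−4)+0.615/C = 1.1719
τ_max = K_W·8FD/(πd³) = 1.1719·292.68 = 343 MPa
τ_max ≤ 362 MPa → acceptable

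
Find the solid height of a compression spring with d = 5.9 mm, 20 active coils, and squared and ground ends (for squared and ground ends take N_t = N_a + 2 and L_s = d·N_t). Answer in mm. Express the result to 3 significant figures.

130 mm

squared and ground ends: N_t = N_a + 2 = 20 + 2 = 22
L_s = d·N_t = 5.9 × 22 = 129.8 mm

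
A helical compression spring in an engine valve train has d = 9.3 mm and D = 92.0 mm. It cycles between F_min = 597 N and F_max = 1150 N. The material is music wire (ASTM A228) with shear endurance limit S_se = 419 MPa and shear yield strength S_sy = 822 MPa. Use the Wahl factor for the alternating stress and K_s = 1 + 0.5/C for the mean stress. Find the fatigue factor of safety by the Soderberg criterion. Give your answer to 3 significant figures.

C = D/d = 92.0/9.3 = 9.8925; K_W = (4C−1)/(4C−4)+0.615/C = 1.1465; K_s = 1+0.5/C = 1.0505
F_a = (F_max−F_min)/2 = 276.5 N; F_m = (F_max+F_min)/2 = 873.5 N
τ_a = K_W·8F_aD/(πd³) = 1.1465 × 80.533 = 92.332 MPa
τ_m = K_s·8F_mD/(πd³) = 1.0505 × 254.41 = 267.27 MPa
Soderberg: 1/n_f = τ_a/S_se + τ_m/S_sy = 92.332/419 + 267.27/822 = 0.22036 + 0.32515 = 0.54551
n_f = 1/0.54551 = 1.833

1.83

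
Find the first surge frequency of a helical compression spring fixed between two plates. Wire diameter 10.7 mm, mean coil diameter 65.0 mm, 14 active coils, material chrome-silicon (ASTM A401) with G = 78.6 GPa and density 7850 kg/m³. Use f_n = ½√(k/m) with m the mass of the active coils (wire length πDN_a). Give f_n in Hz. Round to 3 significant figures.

64.4 Hz

k = Gd⁴/(8D³N_a) = (78.6×10³)(10.7⁴)/(8·65.0³·14) = 33.497 N/mm = 33497 N/m
Wire length L = πDN_a = π·65.0·14 = 2858.8 mm
m = ρ·(πd²/4)·L = 7850 × 89.92×10⁻⁶ m² × 2.8588 m = 2.018 kg
f_n = ½√(k/m) = 0.5·√(33497/2.018) = 0.5·√(16599) = 64.418 Hz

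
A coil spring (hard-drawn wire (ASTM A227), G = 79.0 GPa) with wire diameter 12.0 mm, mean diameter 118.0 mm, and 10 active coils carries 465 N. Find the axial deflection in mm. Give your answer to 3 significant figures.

37.3 mm

k = Gd⁴/(8D³N_a) = (79.0×10³)(12.0⁴)/(8·118.0³·10) = 12.463 N/mm
δ = F/k = 465 / 12.463 = 37.311 mm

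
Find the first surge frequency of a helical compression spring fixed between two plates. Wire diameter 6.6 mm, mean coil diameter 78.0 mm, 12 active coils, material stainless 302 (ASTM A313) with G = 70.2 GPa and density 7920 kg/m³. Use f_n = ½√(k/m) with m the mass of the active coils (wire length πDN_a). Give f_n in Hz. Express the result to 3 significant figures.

k = Gd⁴/(8D³N_a) = (70.2×10³)(6.6⁴)/(8·78.0³·12) = 2.9239 N/mm = 2923.9 N/m
Wire length L = πDN_a = π·78.0·12 = 2940.5 mm
m = ρ·(πd²/4)·L = 7920 × 34.212×10⁻⁶ m² × 2.9405 m = 0.79676 kg
f_n = ½√(k/m) = 0.5·√(2923.9/0.79676) = 0.5·√(3669.7) = 30.289 Hz

30.3 Hz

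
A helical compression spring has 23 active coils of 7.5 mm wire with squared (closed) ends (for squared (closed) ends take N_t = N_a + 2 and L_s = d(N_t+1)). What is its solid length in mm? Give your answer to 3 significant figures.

195 mm

squared (closed) ends: N_t = N_a + 2 = 23 + 2 = 25
L_s = d·(N_t+1) = 7.5 × 26 = 195 mm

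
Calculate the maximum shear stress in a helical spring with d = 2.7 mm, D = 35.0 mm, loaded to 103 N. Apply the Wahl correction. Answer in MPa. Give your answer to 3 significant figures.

Spring index C = D/d = 35.0/2.7 = 12.9630
K_W = (4C−1)/(4C−4) + 0.615/C = 50.852/47.852 + 0.0474 = 1.1101
τ₀ = 8FD/(πd³) = 8·103·35.0/(π·2.7³) = 28840/61.836 = 466.4 MPa
τ_max = K·τ₀ = 1.1101 × 466.4 = 517.76 MPa

518 MPa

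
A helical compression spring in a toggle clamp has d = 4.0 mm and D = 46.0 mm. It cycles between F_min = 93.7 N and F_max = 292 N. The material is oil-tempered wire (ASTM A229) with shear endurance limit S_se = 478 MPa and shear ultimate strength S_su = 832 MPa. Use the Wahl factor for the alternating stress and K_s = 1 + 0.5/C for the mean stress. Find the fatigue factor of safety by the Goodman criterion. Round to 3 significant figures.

C = D/d = 46.0/4.0 = 11.5000; K_W = (4C−1)/(4C−4)+0.615/C = 1.1249; K_s = 1+0.5/C = 1.0435
F_a = (F_max−F_min)/2 = 99.15 N; F_m = (F_max+F_min)/2 = 192.85 N
τ_a = K_W·8F_aD/(πd³) = 1.1249 × 181.47 = 204.14 MPa
τ_m = K_s·8F_mD/(πd³) = 1.0435 × 352.97 = 368.32 MPa
Goodman: 1/n_f = τ_a/S_se + τ_m/S_su = 204.14/478 + 368.32/832 = 0.42707 + 0.44269 = 0.86976
n_f = 1/0.86976 = 1.15

1.15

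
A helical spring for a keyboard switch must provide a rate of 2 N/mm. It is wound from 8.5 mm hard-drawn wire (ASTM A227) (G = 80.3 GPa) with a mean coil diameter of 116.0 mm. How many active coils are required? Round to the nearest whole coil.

17

N_a = Gd⁴/(8D³k) = (80.3×10³ × 8.5⁴)/(8 × 116.0³ × 2)
    = 4.19171e+08 / 2.49743e+07 = 16.78 → 17 coils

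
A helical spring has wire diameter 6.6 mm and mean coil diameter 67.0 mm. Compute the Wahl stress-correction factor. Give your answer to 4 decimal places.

C = D/d = 67.0/6.6 = 10.1515
K_W = (4C−1)/(4C−4) + 0.615/C = 39.606/36.606 + 0.0606 = 1.1425

1.1425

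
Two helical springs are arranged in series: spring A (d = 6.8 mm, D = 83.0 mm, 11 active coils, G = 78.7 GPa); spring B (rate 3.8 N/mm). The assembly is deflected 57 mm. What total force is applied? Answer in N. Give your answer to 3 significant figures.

101 N

k_A = Gd⁴/(8D³N_a) = (78.7×10³)(6.8⁴)/(8·83.0³·11) = 3.3442 N/mm
Series: 1/k_eq = 1/3.3442 + 1/3.8 = 0.56218; k_eq = 1.7788 N/mm
F = k_eq·δ = 1.7788·57 = 101.39 N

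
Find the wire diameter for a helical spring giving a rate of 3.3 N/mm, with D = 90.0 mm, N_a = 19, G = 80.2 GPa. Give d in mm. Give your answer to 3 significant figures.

8.22 mm

d = (8D³N_a·k / G)^(1/4) = (8·90.0³·19·3.3 / (80.2×10³))^0.25
  = (4559.4)^0.25 = 8.2173 mm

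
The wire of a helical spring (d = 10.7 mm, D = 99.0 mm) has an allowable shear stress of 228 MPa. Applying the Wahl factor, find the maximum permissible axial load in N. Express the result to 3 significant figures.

957 N

C = D/d = 99.0/10.7 = 9.2523
K_W = (4C−1)/(4C−4) + 0.615/C = 36.009/33.009 + 0.0665 = 1.1574
τ_max = K·8FD/(πd³) → F_max = τ_allow·πd³/(8DK)
F_max = 228·π·10.7³/(8·99.0·1.1574) = 8.7748e+05/916.62 = 957.29 N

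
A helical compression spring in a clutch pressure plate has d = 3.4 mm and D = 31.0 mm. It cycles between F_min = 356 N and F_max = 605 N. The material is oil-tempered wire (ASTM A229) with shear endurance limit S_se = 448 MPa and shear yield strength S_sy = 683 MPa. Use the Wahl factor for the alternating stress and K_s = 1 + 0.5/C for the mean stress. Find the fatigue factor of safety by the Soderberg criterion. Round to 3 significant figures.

0.468

C = D/d = 31.0/3.4 = 9.1176; K_W = (4C−1)/(4C−4)+0.615/C = 1.1598; K_s = 1+0.5/C = 1.0548
F_a = (F_max−F_min)/2 = 124.5 N; F_m = (F_max+F_min)/2 = 480.5 N
τ_a = K_W·8F_aD/(πd³) = 1.1598 × 250.05 = 290.02 MPa
τ_m = K_s·8F_mD/(πd³) = 1.0548 × 965.07 = 1018 MPa
Soderberg: 1/n_f = τ_a/S_se + τ_m/S_sy = 290.02/448 + 1018/683 = 0.64737 + 1.49047 = 2.1378
n_f = 1/2.1378 = 0.4678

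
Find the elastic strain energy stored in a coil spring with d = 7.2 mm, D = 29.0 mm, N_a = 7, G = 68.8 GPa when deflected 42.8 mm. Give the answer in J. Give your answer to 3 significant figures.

k = Gd⁴/(8D³N_a) = (68.8×10³)(7.2⁴)/(8·29.0³·7) = 135.37 N/mm
U = ½kδ² = 0.5 × 135.37 × 42.8² = 1.2399e+05 N·mm = 123.99 J

124 J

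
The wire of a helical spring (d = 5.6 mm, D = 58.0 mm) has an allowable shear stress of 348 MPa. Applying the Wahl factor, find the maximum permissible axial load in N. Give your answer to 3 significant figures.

C = D/d = 58.0/5.6 = 10.3571
K_W = (4C−1)/(4C−4) + 0.615/C = 40.429/37.429 + 0.0594 = 1.1395
τ_max = K·8FD/(πd³) → F_max = τ_allow·πd³/(8DK)
F_max = 348·π·5.6³/(8·58.0·1.1395) = 1.92e+05/528.74 = 363.12 N

363 N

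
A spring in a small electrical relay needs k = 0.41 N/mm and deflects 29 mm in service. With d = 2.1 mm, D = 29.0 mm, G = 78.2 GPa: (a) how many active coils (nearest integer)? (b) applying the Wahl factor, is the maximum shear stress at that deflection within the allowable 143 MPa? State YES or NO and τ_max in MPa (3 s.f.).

N_a = Gd⁴/(8D³k) = (78.2×10³)(2.1⁴)/(8·29.0³·0.41) = 19.01 → N_a = 19
Actual rate k = Gd⁴/(8D³·19) = 0.41025 N/mm
Working load F = kδ = 0.41025·29 = 11.897 N
C = 29.0/2.1 = 13.8095; K_W = (4C−1)/(4C−4)+0.615/C = 1.1031
τ_max = K_W·8FD/(πd³) = 1.1031·94.869 = 104.65 MPa
τ_max ≤ 143 MPa → acceptable

(a) 19 coils; (b) YES, τ_max = 105 MPa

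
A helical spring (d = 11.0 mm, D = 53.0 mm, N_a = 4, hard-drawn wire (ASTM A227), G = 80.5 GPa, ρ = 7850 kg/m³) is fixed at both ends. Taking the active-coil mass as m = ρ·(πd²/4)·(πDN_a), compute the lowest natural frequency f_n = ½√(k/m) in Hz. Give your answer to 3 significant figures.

353 Hz

k = Gd⁴/(8D³N_a) = (80.5×10³)(11.0⁴)/(8·53.0³·4) = 247.39 N/mm = 2.4739e+05 N/m
Wire length L = πDN_a = π·53.0·4 = 666.02 mm
m = ρ·(πd²/4)·L = 7850 × 95.033×10⁻⁶ m² × 0.66602 m = 0.49686 kg
f_n = ½√(k/m) = 0.5·√(2.4739e+05/0.49686) = 0.5·√(4.9792e+05) = 352.82 Hz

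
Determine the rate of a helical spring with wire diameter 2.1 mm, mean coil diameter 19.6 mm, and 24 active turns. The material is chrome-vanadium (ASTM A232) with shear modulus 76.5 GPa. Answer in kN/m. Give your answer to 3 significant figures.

k = Gd⁴/(8D³N_a) = (76.5×10³ × 2.1⁴) / (8 × 19.6³ × 24)
  = 1.48778e+06 / 1.44567e+06 = 1.0291 N/mm

1.03 kN/m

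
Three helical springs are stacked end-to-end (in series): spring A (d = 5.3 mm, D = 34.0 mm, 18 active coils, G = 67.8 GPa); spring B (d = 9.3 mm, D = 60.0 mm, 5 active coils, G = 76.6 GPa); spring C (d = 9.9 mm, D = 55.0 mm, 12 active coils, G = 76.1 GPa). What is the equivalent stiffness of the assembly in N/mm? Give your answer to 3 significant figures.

7.01 N/mm

k_A = Gd⁴/(8D³N_a) = (67.8×10³)(5.3⁴)/(8·34.0³·18) = 9.4522 N/mm
k_B = Gd⁴/(8D³N_a) = (76.6×10³)(9.3⁴)/(8·60.0³·5) = 66.32 N/mm
k_C = Gd⁴/(8D³N_a) = (76.1×10³)(9.9⁴)/(8·55.0³·12) = 45.768 N/mm
Series: 1/k_eq = 1/9.4522 + 1/66.32 + 1/45.768 = 0.14272; k_eq = 7.0066 N/mm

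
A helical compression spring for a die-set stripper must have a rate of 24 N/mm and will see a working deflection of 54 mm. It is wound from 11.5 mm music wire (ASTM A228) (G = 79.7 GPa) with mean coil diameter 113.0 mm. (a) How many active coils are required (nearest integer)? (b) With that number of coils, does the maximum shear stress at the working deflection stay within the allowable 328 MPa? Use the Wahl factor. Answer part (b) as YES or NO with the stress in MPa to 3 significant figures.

(a) 5 coils; (b) YES, τ_max = 283 MPa

N_a = Gd⁴/(8D³k) = (79.7×10³)(11.5⁴)/(8·113.0³·24) = 5.032 → N_a = 5
Actual rate k = Gd⁴/(8D³·5) = 24.152 N/mm
Working load F = kδ = 24.152·54 = 1304.2 N
C = 113.0/11.5 = 9.8261; K_W = (4C−1)/(4C−4)+0.615/C = 1.1476
τ_max = K_W·8FD/(πd³) = 1.1476·246.76 = 283.17 MPa
τ_max ≤ 328 MPa → acceptable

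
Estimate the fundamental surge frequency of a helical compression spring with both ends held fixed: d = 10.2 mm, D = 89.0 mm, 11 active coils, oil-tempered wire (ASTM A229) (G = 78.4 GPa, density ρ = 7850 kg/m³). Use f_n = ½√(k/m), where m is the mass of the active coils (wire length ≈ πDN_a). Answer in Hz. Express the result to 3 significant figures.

k = Gd⁴/(8D³N_a) = (78.4×10³)(10.2⁴)/(8·89.0³·11) = 13.679 N/mm = 13679 N/m
Wire length L = πDN_a = π·89.0·11 = 3075.6 mm
m = ρ·(πd²/4)·L = 7850 × 81.713×10⁻⁶ m² × 3.0756 m = 1.9728 kg
f_n = ½√(k/m) = 0.5·√(13679/1.9728) = 0.5·√(6933.8) = 41.635 Hz

41.6 Hz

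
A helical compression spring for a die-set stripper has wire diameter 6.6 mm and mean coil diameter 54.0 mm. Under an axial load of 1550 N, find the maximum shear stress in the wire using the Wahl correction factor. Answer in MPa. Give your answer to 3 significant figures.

Spring index C = D/d = 54.0/6.6 = 8.1818
K_W = (4C−1)/(4C−4) + 0.615/C = 31.727/28.727 + 0.0752 = 1.1796
τ₀ = 8FD/(πd³) = 8·1550·54.0/(π·6.6³) = 669600/903.2 = 741.37 MPa
τ_max = K·τ₀ = 1.1796 × 741.37 = 874.52 MPa

875 MPa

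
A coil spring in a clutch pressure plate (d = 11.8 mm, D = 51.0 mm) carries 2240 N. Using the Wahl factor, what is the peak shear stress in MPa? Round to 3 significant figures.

Spring index C = D/d = 51.0/11.8 = 4.3220
K_W = (4C−1)/(4C−4) + 0.615/C = 16.288/13.288 + 0.1423 = 1.3681
τ₀ = 8FD/(πd³) = 8·2240·51.0/(π·11.8³) = 913920/5161.7 = 177.06 MPa
τ_max = K·τ₀ = 1.3681 × 177.06 = 242.22 MPa

242 MPa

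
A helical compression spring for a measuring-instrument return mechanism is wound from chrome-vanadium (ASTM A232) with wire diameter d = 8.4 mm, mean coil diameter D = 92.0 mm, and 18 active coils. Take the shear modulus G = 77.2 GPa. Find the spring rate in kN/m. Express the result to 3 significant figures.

k = Gd⁴/(8D³N_a) = (77.2×10³ × 8.4⁴) / (8 × 92.0³ × 18)
  = 3.84357e+08 / 1.12131e+08 = 3.4277 N/mm

3.43 kN/m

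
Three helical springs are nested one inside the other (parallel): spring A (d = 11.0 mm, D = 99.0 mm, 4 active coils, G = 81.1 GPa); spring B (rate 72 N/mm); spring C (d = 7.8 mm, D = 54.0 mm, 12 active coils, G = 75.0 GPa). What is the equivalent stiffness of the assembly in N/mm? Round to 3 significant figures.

k_A = Gd⁴/(8D³N_a) = (81.1×10³)(11.0⁴)/(8·99.0³·4) = 38.242 N/mm
k_C = Gd⁴/(8D³N_a) = (75.0×10³)(7.8⁴)/(8·54.0³·12) = 18.365 N/mm
Parallel: k_eq = 38.242 + 72 + 18.365 = 128.61 N/mm

129 N/mm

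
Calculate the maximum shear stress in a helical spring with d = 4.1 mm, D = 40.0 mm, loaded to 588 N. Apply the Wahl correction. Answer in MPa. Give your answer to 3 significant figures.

Spring index C = D/d = 40.0/4.1 = 9.7561
K_W = (4C−1)/(4C−4) + 0.615/C = 38.024/35.024 + 0.0630 = 1.1487
τ₀ = 8FD/(πd³) = 8·588·40.0/(π·4.1³) = 188160/216.52 = 869.01 MPa
τ_max = K·τ₀ = 1.1487 × 869.01 = 998.23 MPa

998 MPa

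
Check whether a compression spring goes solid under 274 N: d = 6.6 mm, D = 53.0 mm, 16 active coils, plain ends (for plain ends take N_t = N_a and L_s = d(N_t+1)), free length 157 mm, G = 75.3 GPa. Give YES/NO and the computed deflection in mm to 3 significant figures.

k = Gd⁴/(8D³N_a) = (75.3×10³)(6.6⁴)/(8·53.0³·16) = 7.4978 N/mm
N_t = 16; L_s = 6.6·17 = 112.2 mm; δ_solid = L₀ − L_s = 157 − 112.2 = 44.8 mm
δ = F/k = 274/7.4978 = 36.544 mm
δ < δ_solid → spring does not go solid

NO, δ = 36.5 mm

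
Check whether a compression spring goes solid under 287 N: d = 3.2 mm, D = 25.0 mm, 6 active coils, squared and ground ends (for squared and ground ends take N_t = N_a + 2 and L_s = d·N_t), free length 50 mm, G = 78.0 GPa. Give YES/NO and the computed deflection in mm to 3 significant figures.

YES, δ = 26.3 mm

k = Gd⁴/(8D³N_a) = (78.0×10³)(3.2⁴)/(8·25.0³·6) = 10.905 N/mm
N_t = 8; L_s = 3.2·8 = 25.6 mm; δ_solid = L₀ − L_s = 50 − 25.6 = 24.4 mm
δ = F/k = 287/10.905 = 26.318 mm
δ ≥ δ_solid → spring goes solid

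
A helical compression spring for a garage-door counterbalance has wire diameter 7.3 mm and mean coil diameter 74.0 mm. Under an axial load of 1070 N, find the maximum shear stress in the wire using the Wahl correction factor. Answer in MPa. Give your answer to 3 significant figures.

Spring index C = D/d = 74.0/7.3 = 10.1370
K_W = (4C−1)/(4C−4) + 0.615/C = 39.548/36.548 + 0.0607 = 1.1428
τ₀ = 8FD/(πd³) = 8·1070·74.0/(π·7.3³) = 633440/1222.1 = 518.31 MPa
τ_max = K·τ₀ = 1.1428 × 518.31 = 592.3 MPa

592 MPa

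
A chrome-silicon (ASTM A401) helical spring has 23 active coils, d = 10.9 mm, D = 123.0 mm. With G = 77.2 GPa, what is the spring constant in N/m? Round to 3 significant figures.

k = Gd⁴/(8D³N_a) = (77.2×10³ × 10.9⁴) / (8 × 123.0³ × 23)
  = 1.08974e+09 / 3.424e+08 = 3.1827 N/mm = 3182.7 N/m

3180 N/m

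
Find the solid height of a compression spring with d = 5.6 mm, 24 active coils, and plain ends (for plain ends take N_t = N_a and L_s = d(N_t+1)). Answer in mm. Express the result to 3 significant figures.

140 mm

plain ends: N_t = N_a = 24
L_s = d·(N_t+1) = 5.6 × 25 = 140 mm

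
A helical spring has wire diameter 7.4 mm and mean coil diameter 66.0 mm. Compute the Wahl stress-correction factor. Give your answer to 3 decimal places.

1.164

C = D/d = 66.0/7.4 = 8.9189
K_W = (4C−1)/(4C−4) + 0.615/C = 34.676/31.676 + 0.0690 = 1.1637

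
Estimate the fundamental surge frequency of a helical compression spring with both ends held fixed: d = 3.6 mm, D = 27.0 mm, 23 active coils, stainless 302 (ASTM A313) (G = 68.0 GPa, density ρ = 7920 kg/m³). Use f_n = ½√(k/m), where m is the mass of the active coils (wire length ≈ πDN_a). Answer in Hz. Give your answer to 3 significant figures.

k = Gd⁴/(8D³N_a) = (68.0×10³)(3.6⁴)/(8·27.0³·23) = 3.1536 N/mm = 3153.6 N/m
Wire length L = πDN_a = π·27.0·23 = 1950.9 mm
m = ρ·(πd²/4)·L = 7920 × 10.179×10⁻⁶ m² × 1.9509 m = 0.15728 kg
f_n = ½√(k/m) = 0.5·√(3153.6/0.15728) = 0.5·√(20052) = 70.802 Hz

70.8 Hz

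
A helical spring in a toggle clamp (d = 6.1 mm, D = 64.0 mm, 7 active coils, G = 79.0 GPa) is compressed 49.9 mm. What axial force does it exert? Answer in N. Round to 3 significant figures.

372 N

k = Gd⁴/(8D³N_a) = (79.0×10³)(6.1⁴)/(8·64.0³·7) = 7.4511 N/mm
F = k·δ = 7.4511 × 49.9 = 371.81 N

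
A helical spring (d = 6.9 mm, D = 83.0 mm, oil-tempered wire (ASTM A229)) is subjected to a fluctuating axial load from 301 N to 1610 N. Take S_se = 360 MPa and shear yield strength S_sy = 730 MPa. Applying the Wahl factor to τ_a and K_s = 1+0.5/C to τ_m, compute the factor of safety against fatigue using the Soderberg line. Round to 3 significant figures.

C = D/d = 83.0/6.9 = 12.0290; K_W = (4C−1)/(4C−4)+0.615/C = 1.1191; K_s = 1+0.5/C = 1.0416
F_a = (F_max−F_min)/2 = 654.5 N; F_m = (F_max+F_min)/2 = 955.5 N
τ_a = K_W·8F_aD/(πd³) = 1.1191 × 421.1 = 471.26 MPa
τ_m = K_s·8F_mD/(πd³) = 1.0416 × 614.75 = 640.31 MPa
Soderberg: 1/n_f = τ_a/S_se + τ_m/S_sy = 471.26/360 + 640.31/730 = 1.30906 + 0.87713 = 2.1862
n_f = 1/2.1862 = 0.4574

0.457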